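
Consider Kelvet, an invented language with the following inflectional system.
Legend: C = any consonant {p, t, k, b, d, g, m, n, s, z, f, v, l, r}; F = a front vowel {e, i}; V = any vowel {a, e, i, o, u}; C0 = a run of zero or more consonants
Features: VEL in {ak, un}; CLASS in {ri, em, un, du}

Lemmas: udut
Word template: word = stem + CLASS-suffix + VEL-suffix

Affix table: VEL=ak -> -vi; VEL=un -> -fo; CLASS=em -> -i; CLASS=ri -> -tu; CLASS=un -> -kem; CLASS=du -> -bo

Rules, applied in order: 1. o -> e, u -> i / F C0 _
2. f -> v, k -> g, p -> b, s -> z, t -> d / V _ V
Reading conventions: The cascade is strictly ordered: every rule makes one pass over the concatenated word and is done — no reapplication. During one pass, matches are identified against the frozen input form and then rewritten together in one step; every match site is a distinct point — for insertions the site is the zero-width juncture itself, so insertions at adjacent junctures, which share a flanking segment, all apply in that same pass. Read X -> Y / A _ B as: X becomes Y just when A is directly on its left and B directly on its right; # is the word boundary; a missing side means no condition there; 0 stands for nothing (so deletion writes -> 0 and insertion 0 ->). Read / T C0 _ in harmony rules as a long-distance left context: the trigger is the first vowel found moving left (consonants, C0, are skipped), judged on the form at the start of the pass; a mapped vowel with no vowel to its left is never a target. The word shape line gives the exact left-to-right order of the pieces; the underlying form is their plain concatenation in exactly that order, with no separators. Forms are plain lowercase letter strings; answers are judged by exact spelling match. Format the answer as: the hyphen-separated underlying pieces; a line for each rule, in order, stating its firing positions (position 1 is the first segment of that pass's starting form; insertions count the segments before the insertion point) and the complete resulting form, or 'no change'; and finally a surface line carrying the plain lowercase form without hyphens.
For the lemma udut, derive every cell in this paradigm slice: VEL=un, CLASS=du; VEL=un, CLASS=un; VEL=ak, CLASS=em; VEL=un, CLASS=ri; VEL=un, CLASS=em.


cell VEL=un, CLASS=du:
underlying: udut-bo-fo
1. o -> e, u -> i / F C0 _: no change
2. f -> v, k -> g, p -> b, s -> z, t -> d / V _ V: fires at position(s) 7: udutbovo
surface: udutbovo

cell VEL=un, CLASS=un:
underlying: udut-kem-fo
1. o -> e, u -> i / F C0 _: fires at position(s) 9: udutkemfe
2. f -> v, k -> g, p -> b, s -> z, t -> d / V _ V: no change
surface: udutkemfe

cell VEL=ak, CLASS=em:
underlying: udut-i-vi
1. o -> e, u -> i / F C0 _: no change
2. f -> v, k -> g, p -> b, s -> z, t -> d / V _ V: fires at position(s) 4: ududivi
surface: ududivi

cell VEL=un, CLASS=ri:
underlying: udut-tu-fo
1. o -> e, u -> i / F C0 _: no change
2. f -> v, k -> g, p -> b, s -> z, t -> d / V _ V: fires at position(s) 7: uduttuvo
surface: uduttuvo

cell VEL=un, CLASS=em:
underlying: udut-i-fo
1. o -> e, u -> i / F C0 _: fires at position(s) 7: udutife
2. f -> v, k -> g, p -> b, s -> z, t -> d / V _ V: fires at position(s) 4, 6: ududive
surface: ududive


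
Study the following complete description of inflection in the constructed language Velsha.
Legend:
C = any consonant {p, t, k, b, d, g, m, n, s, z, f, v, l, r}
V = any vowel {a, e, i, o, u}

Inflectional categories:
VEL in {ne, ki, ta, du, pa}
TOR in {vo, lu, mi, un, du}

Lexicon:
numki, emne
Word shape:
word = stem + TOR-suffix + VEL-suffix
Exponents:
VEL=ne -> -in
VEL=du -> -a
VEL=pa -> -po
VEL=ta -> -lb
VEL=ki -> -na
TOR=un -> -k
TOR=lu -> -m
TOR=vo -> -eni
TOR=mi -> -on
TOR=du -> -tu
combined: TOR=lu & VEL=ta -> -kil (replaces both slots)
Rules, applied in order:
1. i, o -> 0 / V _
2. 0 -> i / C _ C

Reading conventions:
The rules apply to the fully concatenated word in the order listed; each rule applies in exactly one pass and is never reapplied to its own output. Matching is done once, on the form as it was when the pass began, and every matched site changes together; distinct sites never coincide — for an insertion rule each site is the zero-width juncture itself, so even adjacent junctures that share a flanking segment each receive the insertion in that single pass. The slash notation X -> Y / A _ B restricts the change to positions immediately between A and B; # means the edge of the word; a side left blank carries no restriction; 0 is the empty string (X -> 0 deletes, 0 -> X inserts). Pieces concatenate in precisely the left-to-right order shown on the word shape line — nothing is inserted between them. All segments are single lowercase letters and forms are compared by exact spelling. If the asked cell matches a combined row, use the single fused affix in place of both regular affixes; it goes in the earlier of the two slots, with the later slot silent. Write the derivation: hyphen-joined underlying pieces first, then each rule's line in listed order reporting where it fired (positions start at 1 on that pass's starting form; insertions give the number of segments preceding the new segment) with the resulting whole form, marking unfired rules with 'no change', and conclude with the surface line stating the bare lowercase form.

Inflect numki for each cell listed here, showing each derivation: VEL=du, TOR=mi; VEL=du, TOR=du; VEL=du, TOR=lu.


cell VEL=du, TOR=mi:
underlying: numki-on-a
1. i, o -> 0 / V _: fires at position(s) 6: numkina
2. 0 -> i / C _ C: inserts after position(s) 3: numikina
surface: numikina

cell VEL=du, TOR=du:
underlying: numki-tu-a
1. i, o -> 0 / V _: no change
2. 0 -> i / C _ C: inserts after position(s) 3: numikitua
surface: numikitua

cell VEL=du, TOR=lu:
underlying: numki-m-a
1. i, o -> 0 / V _: no change
2. 0 -> i / C _ C: inserts after position(s) 3: numikima
surface: numikima


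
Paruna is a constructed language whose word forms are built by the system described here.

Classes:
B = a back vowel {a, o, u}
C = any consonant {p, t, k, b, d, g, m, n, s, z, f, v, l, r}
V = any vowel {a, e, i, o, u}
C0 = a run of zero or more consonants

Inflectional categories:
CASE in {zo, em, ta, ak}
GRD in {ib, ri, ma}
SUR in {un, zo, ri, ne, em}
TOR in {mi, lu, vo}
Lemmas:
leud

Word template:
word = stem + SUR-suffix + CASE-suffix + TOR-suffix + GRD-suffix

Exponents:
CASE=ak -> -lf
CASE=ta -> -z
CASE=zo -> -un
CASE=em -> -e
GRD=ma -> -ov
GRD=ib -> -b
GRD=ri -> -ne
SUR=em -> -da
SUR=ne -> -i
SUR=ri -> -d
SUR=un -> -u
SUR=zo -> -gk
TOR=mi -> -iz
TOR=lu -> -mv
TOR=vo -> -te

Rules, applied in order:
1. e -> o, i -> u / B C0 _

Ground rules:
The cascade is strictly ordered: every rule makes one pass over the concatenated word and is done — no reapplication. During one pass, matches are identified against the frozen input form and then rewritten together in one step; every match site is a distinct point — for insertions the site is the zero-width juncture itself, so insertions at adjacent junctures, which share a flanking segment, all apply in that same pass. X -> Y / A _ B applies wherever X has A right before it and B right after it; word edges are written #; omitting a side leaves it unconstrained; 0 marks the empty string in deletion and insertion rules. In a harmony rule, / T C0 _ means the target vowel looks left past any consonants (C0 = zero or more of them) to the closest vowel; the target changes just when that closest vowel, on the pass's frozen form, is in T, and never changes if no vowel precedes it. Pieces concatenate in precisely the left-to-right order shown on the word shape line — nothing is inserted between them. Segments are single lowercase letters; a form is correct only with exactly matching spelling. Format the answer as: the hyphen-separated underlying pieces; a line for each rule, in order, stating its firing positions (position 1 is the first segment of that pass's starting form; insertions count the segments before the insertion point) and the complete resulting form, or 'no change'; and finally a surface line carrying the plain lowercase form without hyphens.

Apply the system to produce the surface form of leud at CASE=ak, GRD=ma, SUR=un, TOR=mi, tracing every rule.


underlying: leud-u-lf-iz-ov
1. e -> o, i -> u / B C0 _: fires at position(s) 8: leudulfuzov
surface: leudulfuzov


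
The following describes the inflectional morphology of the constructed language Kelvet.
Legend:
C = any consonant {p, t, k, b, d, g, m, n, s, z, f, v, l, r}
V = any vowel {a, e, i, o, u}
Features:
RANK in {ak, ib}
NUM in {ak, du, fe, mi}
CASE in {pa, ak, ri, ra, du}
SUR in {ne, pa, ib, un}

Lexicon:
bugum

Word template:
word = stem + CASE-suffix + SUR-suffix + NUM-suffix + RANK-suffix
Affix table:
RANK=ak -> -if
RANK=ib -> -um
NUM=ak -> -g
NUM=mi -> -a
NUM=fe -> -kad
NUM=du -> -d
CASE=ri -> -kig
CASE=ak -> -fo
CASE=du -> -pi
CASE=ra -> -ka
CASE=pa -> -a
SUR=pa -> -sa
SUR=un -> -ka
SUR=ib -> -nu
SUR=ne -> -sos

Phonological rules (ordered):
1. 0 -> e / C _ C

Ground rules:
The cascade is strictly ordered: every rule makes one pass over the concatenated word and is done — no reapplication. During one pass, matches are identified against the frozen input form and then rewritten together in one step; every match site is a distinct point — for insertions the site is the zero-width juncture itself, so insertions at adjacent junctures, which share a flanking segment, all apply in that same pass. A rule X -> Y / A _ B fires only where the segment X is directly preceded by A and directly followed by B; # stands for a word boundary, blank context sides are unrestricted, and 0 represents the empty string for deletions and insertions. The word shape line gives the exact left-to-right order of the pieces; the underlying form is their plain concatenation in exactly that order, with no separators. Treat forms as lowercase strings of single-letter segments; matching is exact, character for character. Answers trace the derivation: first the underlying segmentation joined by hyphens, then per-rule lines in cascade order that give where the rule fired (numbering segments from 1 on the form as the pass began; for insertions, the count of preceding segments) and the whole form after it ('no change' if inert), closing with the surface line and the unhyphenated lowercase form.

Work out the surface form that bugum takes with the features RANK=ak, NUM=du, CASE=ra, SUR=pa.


underlying: bugum-ka-sa-d-if
1. 0 -> e / C _ C: inserts after position(s) 5: bugumekasadif
surface: bugumekasadif


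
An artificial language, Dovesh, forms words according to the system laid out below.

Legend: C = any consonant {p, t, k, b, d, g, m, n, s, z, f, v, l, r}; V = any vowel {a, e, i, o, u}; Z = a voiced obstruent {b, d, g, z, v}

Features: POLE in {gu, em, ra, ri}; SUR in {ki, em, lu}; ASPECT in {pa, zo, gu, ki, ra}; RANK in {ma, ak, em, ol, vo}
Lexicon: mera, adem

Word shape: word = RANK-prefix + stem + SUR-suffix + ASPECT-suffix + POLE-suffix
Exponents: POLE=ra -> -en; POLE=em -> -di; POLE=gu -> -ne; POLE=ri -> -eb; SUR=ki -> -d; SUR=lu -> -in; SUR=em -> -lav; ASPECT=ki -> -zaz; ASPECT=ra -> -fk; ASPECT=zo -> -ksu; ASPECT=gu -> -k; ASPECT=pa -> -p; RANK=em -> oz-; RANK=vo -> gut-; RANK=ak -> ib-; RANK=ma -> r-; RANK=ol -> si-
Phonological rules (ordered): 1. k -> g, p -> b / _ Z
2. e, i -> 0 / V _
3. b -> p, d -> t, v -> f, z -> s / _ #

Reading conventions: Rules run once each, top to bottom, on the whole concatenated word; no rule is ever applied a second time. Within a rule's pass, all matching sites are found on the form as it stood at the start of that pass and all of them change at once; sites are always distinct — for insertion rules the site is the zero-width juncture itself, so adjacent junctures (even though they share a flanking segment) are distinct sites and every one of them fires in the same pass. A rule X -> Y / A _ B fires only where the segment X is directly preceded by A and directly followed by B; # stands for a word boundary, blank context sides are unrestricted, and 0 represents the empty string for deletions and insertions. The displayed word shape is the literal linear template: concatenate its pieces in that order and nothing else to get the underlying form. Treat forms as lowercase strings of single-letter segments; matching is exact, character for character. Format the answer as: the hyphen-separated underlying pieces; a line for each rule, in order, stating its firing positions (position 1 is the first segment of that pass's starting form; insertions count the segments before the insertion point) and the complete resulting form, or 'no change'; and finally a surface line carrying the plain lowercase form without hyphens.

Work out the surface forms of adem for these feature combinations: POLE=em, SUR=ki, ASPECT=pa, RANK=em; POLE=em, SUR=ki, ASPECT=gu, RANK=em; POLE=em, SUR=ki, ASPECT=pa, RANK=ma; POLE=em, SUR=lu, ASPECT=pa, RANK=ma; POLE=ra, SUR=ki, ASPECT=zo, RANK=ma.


cell POLE=em, SUR=ki, ASPECT=pa, RANK=em:
underlying: oz-adem-d-p-di
1. k -> g, p -> b / _ Z: fires at position(s) 8: ozademdbdi
2. e, i -> 0 / V _: no change
3. b -> p, d -> t, v -> f, z -> s / _ #: no change
surface: ozademdbdi

cell POLE=em, SUR=ki, ASPECT=gu, RANK=em:
underlying: oz-adem-d-k-di
1. k -> g, p -> b / _ Z: fires at position(s) 8: ozademdgdi
2. e, i -> 0 / V _: no change
3. b -> p, d -> t, v -> f, z -> s / _ #: no change
surface: ozademdgdi

cell POLE=em, SUR=ki, ASPECT=pa, RANK=ma:
underlying: r-adem-d-p-di
1. k -> g, p -> b / _ Z: fires at position(s) 7: rademdbdi
2. e, i -> 0 / V _: no change
3. b -> p, d -> t, v -> f, z -> s / _ #: no change
surface: rademdbdi

cell POLE=em, SUR=lu, ASPECT=pa, RANK=ma:
underlying: r-adem-in-p-di
1. k -> g, p -> b / _ Z: fires at position(s) 8: rademinbdi
2. e, i -> 0 / V _: no change
3. b -> p, d -> t, v -> f, z -> s / _ #: no change
surface: rademinbdi

cell POLE=ra, SUR=ki, ASPECT=zo, RANK=ma:
underlying: r-adem-d-ksu-en
1. k -> g, p -> b / _ Z: no change
2. e, i -> 0 / V _: fires at position(s) 10: rademdksun
3. b -> p, d -> t, v -> f, z -> s / _ #: no change
surface: rademdksun


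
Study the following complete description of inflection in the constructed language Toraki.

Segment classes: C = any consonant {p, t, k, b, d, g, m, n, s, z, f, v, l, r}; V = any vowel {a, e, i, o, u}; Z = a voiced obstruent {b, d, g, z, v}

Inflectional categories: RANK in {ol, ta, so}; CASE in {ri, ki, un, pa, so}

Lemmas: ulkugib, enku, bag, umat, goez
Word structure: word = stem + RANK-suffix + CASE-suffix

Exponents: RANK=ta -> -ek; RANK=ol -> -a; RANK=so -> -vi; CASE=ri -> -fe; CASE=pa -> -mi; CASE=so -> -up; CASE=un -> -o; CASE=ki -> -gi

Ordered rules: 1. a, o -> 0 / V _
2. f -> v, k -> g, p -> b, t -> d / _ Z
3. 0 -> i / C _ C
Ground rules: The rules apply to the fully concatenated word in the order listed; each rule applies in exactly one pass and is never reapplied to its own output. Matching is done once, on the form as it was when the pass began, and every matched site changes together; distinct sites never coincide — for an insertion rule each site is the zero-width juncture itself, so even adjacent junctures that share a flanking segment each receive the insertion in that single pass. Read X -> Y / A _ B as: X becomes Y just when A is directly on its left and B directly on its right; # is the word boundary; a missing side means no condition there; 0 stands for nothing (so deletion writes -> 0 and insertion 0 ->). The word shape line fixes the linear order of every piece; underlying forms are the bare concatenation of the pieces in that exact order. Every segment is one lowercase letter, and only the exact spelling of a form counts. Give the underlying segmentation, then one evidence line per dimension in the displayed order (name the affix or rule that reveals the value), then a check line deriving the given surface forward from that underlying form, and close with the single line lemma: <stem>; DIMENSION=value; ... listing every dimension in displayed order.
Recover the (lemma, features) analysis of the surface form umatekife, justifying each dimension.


underlying: umat-ek-fe
RANK=ta - signalled by the affix -ek
CASE=ri - signalled by the affix -fe
check: umatekfe -> umatekfe -> umatekfe -> umatekife
lemma: umat; RANK=ta; CASE=ri


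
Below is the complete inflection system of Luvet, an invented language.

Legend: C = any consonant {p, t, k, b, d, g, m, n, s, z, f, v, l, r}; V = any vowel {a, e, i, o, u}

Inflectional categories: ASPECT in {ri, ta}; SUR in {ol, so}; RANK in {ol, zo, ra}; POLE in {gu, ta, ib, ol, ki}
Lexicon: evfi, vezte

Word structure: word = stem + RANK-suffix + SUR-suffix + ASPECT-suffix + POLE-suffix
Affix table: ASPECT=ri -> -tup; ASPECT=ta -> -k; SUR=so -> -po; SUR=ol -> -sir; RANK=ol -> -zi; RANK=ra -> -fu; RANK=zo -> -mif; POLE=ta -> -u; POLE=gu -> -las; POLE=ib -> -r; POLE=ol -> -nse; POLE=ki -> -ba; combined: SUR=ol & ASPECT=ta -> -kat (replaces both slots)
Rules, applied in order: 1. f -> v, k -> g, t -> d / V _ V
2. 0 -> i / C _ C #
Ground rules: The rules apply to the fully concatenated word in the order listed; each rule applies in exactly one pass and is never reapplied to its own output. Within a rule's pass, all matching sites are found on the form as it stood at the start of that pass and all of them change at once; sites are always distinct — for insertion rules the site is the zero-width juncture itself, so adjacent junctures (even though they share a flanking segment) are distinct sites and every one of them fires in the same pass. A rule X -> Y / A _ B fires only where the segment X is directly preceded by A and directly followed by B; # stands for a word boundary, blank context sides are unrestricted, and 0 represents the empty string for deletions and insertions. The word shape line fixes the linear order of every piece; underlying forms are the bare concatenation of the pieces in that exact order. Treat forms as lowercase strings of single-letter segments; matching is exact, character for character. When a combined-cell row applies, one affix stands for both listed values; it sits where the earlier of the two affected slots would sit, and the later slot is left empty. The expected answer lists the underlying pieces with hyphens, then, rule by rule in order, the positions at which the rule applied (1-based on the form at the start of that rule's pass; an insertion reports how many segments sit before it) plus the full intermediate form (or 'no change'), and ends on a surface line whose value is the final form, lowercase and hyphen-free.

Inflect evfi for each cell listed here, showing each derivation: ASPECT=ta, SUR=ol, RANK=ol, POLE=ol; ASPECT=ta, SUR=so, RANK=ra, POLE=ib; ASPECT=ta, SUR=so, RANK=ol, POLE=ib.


cell ASPECT=ta, SUR=ol, RANK=ol, POLE=ol:
underlying: evfi-zi-kat-nse
1. f -> v, k -> g, t -> d / V _ V: fires at position(s) 7: evfizigatnse
2. 0 -> i / C _ C #: no change
surface: evfizigatnse

cell ASPECT=ta, SUR=so, RANK=ra, POLE=ib:
underlying: evfi-fu-po-k-r
1. f -> v, k -> g, t -> d / V _ V: fires at position(s) 5: evfivupokr
2. 0 -> i / C _ C #: inserts after position(s) 9: evfivupokir
surface: evfivupokir

cell ASPECT=ta, SUR=so, RANK=ol, POLE=ib:
underlying: evfi-zi-po-k-r
1. f -> v, k -> g, t -> d / V _ V: no change
2. 0 -> i / C _ C #: inserts after position(s) 9: evfizipokir
surface: evfizipokir


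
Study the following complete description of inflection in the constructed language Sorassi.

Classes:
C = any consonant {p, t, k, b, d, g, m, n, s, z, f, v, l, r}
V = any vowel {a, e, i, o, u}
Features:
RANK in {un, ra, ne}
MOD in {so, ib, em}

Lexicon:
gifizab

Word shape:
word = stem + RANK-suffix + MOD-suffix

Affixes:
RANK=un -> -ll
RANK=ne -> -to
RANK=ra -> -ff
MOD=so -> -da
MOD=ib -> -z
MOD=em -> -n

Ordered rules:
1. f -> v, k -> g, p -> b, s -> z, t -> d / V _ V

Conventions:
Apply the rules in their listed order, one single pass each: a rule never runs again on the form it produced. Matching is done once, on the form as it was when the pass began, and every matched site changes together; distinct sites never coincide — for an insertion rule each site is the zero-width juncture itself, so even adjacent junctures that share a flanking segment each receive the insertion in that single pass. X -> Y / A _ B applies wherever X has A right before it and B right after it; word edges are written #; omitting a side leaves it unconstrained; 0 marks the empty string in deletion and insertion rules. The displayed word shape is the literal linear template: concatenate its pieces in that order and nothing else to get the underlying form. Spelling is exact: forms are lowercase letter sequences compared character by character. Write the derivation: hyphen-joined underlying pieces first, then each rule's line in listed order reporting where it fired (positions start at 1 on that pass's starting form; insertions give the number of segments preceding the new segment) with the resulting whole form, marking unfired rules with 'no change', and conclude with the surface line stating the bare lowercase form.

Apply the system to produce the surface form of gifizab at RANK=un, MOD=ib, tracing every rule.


underlying: gifizab-ll-z
1. f -> v, k -> g, p -> b, s -> z, t -> d / V _ V: fires at position(s) 3: givizabllz
surface: givizabllz


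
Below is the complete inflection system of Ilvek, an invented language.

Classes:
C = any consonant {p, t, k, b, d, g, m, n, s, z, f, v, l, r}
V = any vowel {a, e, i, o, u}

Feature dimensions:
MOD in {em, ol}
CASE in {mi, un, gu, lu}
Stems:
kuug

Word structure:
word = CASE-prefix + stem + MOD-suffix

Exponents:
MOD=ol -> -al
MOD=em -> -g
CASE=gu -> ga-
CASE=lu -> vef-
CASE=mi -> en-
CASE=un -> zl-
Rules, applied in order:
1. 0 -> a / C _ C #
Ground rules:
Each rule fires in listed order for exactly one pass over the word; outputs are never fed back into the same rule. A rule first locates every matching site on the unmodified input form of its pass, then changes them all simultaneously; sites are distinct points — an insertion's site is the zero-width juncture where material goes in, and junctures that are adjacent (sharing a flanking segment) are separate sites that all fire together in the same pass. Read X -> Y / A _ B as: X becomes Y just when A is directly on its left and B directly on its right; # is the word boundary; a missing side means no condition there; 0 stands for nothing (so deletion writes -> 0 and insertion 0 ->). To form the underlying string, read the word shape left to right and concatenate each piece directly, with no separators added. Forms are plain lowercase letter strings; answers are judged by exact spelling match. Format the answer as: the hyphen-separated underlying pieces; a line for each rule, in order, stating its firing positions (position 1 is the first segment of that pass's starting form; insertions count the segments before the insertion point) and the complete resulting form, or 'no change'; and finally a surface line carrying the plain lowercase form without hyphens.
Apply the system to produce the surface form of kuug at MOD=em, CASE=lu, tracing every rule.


underlying: vef-kuug-g
1. 0 -> a / C _ C #: inserts after position(s) 7: vefkuugag
surface: vefkuugag


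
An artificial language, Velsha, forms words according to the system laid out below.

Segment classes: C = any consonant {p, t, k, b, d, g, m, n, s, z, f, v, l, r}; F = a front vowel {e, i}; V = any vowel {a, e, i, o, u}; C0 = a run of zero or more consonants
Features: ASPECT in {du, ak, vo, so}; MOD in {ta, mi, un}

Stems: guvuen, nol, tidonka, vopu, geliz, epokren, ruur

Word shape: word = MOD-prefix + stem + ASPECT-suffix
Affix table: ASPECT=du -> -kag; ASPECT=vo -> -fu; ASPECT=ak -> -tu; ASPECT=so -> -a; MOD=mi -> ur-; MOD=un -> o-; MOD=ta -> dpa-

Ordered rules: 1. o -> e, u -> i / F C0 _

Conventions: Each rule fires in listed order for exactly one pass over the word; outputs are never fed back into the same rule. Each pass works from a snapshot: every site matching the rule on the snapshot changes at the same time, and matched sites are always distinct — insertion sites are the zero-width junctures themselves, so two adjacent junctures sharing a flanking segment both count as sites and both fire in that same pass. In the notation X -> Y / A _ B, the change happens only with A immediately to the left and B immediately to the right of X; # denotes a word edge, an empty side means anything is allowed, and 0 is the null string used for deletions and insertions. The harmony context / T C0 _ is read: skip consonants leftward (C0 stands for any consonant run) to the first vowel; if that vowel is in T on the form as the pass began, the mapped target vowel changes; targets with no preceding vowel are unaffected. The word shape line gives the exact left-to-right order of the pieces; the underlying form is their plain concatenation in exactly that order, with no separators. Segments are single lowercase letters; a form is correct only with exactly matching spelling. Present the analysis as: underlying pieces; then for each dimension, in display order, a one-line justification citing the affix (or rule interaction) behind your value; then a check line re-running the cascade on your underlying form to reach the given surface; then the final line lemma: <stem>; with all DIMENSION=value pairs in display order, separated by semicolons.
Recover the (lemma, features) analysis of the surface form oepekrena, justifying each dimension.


underlying: o-epokren-a
ASPECT=so - signalled by the affix -a
MOD=un - signalled by the affix o-
check: oepokrena -> oepekrena
lemma: epokren; ASPECT=so; MOD=un


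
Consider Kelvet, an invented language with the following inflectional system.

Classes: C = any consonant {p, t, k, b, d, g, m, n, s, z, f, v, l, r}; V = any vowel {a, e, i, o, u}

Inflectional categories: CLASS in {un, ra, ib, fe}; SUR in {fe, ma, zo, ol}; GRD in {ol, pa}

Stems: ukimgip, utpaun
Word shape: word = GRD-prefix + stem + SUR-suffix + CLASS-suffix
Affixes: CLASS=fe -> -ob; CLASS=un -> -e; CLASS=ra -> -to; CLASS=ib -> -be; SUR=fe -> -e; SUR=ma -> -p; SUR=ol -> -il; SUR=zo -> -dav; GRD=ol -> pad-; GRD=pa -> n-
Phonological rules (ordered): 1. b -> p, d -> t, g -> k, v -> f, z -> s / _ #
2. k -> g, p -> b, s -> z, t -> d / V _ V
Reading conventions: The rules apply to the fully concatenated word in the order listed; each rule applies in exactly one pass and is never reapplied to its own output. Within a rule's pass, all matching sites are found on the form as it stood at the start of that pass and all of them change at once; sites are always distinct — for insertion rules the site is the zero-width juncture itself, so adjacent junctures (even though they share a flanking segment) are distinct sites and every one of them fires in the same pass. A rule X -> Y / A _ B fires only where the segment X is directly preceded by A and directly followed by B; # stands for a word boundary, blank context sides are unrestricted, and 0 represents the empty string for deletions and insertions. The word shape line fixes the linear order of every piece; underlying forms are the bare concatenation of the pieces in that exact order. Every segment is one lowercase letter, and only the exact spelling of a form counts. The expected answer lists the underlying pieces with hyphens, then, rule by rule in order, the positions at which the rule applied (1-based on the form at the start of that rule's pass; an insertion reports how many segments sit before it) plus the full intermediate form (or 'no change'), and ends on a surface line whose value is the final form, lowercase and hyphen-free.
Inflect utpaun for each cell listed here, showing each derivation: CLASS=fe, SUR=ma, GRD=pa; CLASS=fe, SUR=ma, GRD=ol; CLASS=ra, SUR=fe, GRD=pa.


cell CLASS=fe, SUR=ma, GRD=pa:
underlying: n-utpaun-p-ob
1. b -> p, d -> t, g -> k, v -> f, z -> s / _ #: fires at position(s) 10: nutpaunpop
2. k -> g, p -> b, s -> z, t -> d / V _ V: no change
surface: nutpaunpop

cell CLASS=fe, SUR=ma, GRD=ol:
underlying: pad-utpaun-p-ob
1. b -> p, d -> t, g -> k, v -> f, z -> s / _ #: fires at position(s) 12: padutpaunpop
2. k -> g, p -> b, s -> z, t -> d / V _ V: no change
surface: padutpaunpop

cell CLASS=ra, SUR=fe, GRD=pa:
underlying: n-utpaun-e-to
1. b -> p, d -> t, g -> k, v -> f, z -> s / _ #: no change
2. k -> g, p -> b, s -> z, t -> d / V _ V: fires at position(s) 9: nutpaunedo
surface: nutpaunedo


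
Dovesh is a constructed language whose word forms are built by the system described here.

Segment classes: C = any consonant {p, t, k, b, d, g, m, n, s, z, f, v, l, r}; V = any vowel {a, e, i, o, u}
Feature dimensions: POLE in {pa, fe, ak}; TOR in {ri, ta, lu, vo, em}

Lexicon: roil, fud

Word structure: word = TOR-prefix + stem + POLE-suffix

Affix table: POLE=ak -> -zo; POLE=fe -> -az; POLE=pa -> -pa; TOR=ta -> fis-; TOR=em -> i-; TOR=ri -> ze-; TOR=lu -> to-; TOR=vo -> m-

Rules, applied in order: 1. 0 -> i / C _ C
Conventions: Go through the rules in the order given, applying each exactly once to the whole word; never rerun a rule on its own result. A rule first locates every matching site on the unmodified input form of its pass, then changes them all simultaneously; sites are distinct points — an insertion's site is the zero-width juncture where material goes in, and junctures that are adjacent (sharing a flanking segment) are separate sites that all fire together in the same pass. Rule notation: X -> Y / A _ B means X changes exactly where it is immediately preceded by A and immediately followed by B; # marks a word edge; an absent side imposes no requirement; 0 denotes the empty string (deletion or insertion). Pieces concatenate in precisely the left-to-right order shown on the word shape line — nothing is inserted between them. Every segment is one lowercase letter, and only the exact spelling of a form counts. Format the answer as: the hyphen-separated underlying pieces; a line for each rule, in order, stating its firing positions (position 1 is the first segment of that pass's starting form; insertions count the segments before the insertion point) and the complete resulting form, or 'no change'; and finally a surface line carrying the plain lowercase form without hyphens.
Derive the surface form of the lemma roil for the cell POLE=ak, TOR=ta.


underlying: fis-roil-zo
1. 0 -> i / C _ C: inserts after position(s) 3, 7: fisiroilizo
surface: fisiroilizo


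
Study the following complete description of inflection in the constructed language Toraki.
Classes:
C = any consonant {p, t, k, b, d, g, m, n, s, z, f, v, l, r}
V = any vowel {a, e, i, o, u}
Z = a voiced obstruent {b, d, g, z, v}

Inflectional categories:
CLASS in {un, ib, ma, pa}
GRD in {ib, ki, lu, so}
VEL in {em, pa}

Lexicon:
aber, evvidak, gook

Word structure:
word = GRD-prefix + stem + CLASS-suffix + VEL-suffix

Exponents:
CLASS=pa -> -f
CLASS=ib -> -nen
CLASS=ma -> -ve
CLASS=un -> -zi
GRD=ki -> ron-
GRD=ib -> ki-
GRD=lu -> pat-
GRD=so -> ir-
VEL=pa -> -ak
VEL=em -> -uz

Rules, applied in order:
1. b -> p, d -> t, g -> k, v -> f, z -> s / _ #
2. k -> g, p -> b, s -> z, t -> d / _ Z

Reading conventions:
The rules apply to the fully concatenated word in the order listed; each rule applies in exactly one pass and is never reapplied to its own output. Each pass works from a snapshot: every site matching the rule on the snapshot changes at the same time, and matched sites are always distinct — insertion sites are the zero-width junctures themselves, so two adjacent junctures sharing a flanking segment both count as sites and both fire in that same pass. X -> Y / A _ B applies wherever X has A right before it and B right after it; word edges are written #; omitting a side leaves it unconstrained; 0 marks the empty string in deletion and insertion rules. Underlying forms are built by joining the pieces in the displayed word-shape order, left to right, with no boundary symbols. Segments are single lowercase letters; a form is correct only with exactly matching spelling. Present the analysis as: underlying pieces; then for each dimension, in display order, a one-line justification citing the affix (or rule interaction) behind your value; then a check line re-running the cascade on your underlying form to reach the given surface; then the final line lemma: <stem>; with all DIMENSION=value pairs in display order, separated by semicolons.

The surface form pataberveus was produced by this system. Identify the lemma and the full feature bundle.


underlying: pat-aber-ve-uz
CLASS=ma - signalled by the affix -ve
GRD=lu - signalled by the affix pat-
VEL=em - signalled by the affix -uz
check: pataberveuz -> pataberveus -> pataberveus
lemma: aber; CLASS=ma; GRD=lu; VEL=em


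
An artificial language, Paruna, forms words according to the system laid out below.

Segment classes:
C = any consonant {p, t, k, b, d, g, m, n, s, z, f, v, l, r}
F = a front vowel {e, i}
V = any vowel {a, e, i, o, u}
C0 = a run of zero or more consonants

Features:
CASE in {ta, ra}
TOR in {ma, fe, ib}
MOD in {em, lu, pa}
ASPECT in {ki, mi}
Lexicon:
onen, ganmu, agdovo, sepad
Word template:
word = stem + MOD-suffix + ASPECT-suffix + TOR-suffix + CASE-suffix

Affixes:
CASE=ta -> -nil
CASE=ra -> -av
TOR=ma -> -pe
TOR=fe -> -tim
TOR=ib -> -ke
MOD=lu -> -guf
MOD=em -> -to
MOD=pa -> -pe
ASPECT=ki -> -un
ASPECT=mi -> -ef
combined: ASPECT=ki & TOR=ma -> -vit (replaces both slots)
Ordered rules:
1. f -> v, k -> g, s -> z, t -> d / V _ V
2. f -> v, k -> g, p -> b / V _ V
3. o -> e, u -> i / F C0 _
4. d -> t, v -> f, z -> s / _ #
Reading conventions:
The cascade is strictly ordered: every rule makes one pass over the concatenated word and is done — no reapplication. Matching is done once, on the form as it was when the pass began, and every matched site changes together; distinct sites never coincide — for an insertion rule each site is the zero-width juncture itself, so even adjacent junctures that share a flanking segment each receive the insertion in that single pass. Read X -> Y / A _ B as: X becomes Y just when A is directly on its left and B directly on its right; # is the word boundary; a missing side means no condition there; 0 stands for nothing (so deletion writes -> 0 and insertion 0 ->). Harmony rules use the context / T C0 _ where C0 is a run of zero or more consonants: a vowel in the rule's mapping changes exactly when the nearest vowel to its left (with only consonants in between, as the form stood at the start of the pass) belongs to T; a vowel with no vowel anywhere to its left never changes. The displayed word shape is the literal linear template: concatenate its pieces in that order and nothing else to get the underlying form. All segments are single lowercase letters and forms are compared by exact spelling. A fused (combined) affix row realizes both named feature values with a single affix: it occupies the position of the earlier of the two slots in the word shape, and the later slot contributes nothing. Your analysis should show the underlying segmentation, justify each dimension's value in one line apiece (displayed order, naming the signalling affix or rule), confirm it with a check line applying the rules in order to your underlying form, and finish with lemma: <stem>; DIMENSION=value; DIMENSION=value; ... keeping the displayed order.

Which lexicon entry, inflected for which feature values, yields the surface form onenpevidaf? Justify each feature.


underlying: onen-pe-vit-av
CASE=ra - signalled by the affix -av
TOR=ma - signalled by the combined affix row
MOD=pa - signalled by the affix -pe
ASPECT=ki - signalled by the combined affix row
check: onenpevitav -> onenpevidav -> onenpevidav -> onenpevidav -> onenpevidaf
lemma: onen; CASE=ra; TOR=ma; MOD=pa; ASPECT=ki


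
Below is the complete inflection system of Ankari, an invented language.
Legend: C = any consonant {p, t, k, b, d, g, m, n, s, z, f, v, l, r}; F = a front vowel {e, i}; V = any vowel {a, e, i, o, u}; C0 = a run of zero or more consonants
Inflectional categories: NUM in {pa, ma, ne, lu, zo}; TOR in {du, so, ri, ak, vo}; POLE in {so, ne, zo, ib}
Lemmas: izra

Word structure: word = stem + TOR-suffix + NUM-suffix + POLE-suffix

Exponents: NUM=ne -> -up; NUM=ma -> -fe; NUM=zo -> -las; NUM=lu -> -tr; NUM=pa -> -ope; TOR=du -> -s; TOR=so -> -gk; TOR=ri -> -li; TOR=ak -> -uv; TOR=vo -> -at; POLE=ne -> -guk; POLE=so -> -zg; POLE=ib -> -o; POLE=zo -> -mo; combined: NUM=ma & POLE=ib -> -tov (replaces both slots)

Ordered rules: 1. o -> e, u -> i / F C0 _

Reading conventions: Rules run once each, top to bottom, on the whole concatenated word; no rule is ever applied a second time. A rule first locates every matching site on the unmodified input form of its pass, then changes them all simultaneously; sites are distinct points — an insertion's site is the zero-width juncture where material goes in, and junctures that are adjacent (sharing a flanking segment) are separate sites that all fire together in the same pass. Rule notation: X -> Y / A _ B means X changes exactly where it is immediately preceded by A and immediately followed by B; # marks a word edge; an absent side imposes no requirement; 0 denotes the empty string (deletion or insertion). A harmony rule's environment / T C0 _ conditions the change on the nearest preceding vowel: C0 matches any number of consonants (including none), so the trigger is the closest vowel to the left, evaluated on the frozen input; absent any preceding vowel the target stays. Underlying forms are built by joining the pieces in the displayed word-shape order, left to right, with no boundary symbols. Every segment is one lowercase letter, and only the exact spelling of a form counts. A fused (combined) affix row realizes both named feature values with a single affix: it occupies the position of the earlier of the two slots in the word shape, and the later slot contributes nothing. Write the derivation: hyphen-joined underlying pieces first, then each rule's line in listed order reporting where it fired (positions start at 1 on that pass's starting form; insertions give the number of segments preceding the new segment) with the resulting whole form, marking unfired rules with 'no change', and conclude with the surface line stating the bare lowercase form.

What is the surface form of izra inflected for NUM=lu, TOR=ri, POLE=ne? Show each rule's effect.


underlying: izra-li-tr-guk
1. o -> e, u -> i / F C0 _: fires at position(s) 10: izralitrgik
surface: izralitrgik


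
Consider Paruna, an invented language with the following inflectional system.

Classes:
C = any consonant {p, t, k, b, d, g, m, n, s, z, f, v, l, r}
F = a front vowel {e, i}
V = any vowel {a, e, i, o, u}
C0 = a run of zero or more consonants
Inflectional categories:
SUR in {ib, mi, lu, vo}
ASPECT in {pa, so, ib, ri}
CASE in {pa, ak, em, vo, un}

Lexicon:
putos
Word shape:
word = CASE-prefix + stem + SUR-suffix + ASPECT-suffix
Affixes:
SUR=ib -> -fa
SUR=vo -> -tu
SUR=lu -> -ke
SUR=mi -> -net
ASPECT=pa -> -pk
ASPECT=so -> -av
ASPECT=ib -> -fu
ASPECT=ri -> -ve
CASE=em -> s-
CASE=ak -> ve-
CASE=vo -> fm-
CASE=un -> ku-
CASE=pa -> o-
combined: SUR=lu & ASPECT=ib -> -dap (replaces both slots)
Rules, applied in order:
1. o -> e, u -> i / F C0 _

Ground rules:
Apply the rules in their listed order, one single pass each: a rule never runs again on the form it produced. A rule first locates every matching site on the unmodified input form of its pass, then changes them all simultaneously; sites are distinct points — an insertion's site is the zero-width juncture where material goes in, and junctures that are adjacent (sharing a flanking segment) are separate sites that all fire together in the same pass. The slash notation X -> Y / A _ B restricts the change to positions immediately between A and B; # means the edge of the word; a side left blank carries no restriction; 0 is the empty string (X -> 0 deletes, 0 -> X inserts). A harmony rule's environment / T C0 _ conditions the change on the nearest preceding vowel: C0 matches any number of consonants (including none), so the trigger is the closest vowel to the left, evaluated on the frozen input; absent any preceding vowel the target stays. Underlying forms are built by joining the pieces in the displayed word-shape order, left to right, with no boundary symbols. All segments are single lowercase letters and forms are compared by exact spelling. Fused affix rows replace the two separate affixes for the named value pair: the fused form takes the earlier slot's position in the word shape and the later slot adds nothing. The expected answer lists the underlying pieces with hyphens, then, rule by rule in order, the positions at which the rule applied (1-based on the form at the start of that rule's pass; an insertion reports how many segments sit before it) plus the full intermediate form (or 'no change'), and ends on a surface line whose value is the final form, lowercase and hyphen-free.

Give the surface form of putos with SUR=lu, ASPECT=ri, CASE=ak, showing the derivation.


underlying: ve-putos-ke-ve
1. o -> e, u -> i / F C0 _: fires at position(s) 4: vepitoskeve
surface: vepitoskeve
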